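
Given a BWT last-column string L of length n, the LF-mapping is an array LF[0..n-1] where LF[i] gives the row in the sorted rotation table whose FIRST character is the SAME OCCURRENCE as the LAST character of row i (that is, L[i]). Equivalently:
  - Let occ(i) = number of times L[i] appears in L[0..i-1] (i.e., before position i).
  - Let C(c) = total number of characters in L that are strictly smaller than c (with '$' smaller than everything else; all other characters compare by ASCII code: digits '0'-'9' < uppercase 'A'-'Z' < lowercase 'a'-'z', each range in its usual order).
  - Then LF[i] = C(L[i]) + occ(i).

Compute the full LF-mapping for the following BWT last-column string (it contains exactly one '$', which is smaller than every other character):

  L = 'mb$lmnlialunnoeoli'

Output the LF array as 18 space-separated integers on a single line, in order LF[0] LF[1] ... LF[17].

Answer: 10 2 0 6 11 12 7 4 1 8 17 13 14 15 3 16 9 5

Derivation:
Char counts: '$':1, 'a':1, 'b':1, 'e':1, 'i':2, 'l':4, 'm':2, 'n':3, 'o':2, 'u':1
C (first-col start): C('$')=0, C('a')=1, C('b')=2, C('e')=3, C('i')=4, C('l')=6, C('m')=10, C('n')=12, C('o')=15, C('u')=17
L[0]='m': occ=0, LF[0]=C('m')+0=10+0=10
L[1]='b': occ=0, LF[1]=C('b')+0=2+0=2
L[2]='$': occ=0, LF[2]=C('$')+0=0+0=0
L[3]='l': occ=0, LF[3]=C('l')+0=6+0=6
L[4]='m': occ=1, LF[4]=C('m')+1=10+1=11
L[5]='n': occ=0, LF[5]=C('n')+0=12+0=12
L[6]='l': occ=1, LF[6]=C('l')+1=6+1=7
L[7]='i': occ=0, LF[7]=C('i')+0=4+0=4
L[8]='a': occ=0, LF[8]=C('a')+0=1+0=1
L[9]='l': occ=2, LF[9]=C('l')+2=6+2=8
L[10]='u': occ=0, LF[10]=C('u')+0=17+0=17
L[11]='n': occ=1, LF[11]=C('n')+1=12+1=13
L[12]='n': occ=2, LF[12]=C('n')+2=12+2=14
L[13]='o': occ=0, LF[13]=C('o')+0=15+0=15
L[14]='e': occ=0, LF[14]=C('e')+0=3+0=3
L[15]='o': occ=1, LF[15]=C('o')+1=15+1=16
L[16]='l': occ=3, LF[16]=C('l')+3=6+3=9
L[17]='i': occ=1, LF[17]=C('i')+1=4+1=5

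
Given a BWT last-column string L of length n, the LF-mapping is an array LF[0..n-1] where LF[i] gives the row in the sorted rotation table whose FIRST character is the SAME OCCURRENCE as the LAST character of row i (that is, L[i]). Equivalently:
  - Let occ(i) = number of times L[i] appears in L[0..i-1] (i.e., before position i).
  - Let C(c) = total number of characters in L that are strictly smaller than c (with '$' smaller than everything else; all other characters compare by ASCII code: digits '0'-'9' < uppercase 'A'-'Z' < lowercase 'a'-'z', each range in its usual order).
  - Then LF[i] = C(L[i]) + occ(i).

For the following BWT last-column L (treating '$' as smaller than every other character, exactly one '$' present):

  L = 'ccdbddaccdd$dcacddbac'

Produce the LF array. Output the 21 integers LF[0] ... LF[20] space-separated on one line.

Char counts: '$':1, 'a':3, 'b':2, 'c':7, 'd':8
C (first-col start): C('$')=0, C('a')=1, C('b')=4, C('c')=6, C('d')=13
L[0]='c': occ=0, LF[0]=C('c')+0=6+0=6
L[1]='c': occ=1, LF[1]=C('c')+1=6+1=7
L[2]='d': occ=0, LF[2]=C('d')+0=13+0=13
L[3]='b': occ=0, LF[3]=C('b')+0=4+0=4
L[4]='d': occ=1, LF[4]=C('d')+1=13+1=14
L[5]='d': occ=2, LF[5]=C('d')+2=13+2=15
L[6]='a': occ=0, LF[6]=C('a')+0=1+0=1
L[7]='c': occ=2, LF[7]=C('c')+2=6+2=8
L[8]='c': occ=3, LF[8]=C('c')+3=6+3=9
L[9]='d': occ=3, LF[9]=C('d')+3=13+3=16
L[10]='d': occ=4, LF[10]=C('d')+4=13+4=17
L[11]='$': occ=0, LF[11]=C('$')+0=0+0=0
L[12]='d': occ=5, LF[12]=C('d')+5=13+5=18
L[13]='c': occ=4, LF[13]=C('c')+4=6+4=10
L[14]='a': occ=1, LF[14]=C('a')+1=1+1=2
L[15]='c': occ=5, LF[15]=C('c')+5=6+5=11
L[16]='d': occ=6, LF[16]=C('d')+6=13+6=19
L[17]='d': occ=7, LF[17]=C('d')+7=13+7=20
L[18]='b': occ=1, LF[18]=C('b')+1=4+1=5
L[19]='a': occ=2, LF[19]=C('a')+2=1+2=3
L[20]='c': occ=6, LF[20]=C('c')+6=6+6=12

Answer: 6 7 13 4 14 15 1 8 9 16 17 0 18 10 2 11 19 20 5 3 12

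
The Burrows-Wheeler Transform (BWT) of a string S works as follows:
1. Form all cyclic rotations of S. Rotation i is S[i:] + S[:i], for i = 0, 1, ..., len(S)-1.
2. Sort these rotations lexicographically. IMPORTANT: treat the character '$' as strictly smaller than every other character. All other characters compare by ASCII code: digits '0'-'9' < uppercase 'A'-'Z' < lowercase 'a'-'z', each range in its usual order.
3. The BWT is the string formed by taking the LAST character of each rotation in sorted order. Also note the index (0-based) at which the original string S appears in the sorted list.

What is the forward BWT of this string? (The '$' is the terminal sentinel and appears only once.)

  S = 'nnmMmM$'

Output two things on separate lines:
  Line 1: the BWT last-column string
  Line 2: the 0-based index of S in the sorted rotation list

Answer: MmmMnn$
6

Derivation:
All 7 rotations (rotation i = S[i:]+S[:i]):
  rot[0] = nnmMmM$
  rot[1] = nmMmM$n
  rot[2] = mMmM$nn
  rot[3] = MmM$nnm
  rot[4] = mM$nnmM
  rot[5] = M$nnmMm
  rot[6] = $nnmMmM
Sorted (with $ < everything):
  sorted[0] = $nnmMmM  (last char: 'M')
  sorted[1] = M$nnmMm  (last char: 'm')
  sorted[2] = MmM$nnm  (last char: 'm')
  sorted[3] = mM$nnmM  (last char: 'M')
  sorted[4] = mMmM$nn  (last char: 'n')
  sorted[5] = nmMmM$n  (last char: 'n')
  sorted[6] = nnmMmM$  (last char: '$')
Last column: MmmMnn$
Original string S is at sorted index 6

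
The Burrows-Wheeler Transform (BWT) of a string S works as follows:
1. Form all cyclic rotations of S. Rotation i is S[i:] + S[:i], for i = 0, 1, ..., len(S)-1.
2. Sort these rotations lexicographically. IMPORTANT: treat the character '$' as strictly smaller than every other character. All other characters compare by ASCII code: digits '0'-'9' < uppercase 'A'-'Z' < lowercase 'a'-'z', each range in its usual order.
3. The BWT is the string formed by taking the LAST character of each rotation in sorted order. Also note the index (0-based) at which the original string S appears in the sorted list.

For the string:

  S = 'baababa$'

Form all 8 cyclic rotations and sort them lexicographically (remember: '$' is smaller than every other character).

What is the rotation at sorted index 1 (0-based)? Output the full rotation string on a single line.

Answer: a$baabab

Derivation:
All 8 rotations (rotation i = S[i:]+S[:i]):
  rot[0] = baababa$
  rot[1] = aababa$b
  rot[2] = ababa$ba
  rot[3] = baba$baa
  rot[4] = aba$baab
  rot[5] = ba$baaba
  rot[6] = a$baabab
  rot[7] = $baababa
Sorted (with $ < everything):
  sorted[0] = $baababa
  sorted[1] = a$baabab
  sorted[2] = aababa$b
  sorted[3] = aba$baab
  sorted[4] = ababa$ba
  sorted[5] = ba$baaba
  sorted[6] = baababa$
  sorted[7] = baba$baa
sorted[1] = a$baabab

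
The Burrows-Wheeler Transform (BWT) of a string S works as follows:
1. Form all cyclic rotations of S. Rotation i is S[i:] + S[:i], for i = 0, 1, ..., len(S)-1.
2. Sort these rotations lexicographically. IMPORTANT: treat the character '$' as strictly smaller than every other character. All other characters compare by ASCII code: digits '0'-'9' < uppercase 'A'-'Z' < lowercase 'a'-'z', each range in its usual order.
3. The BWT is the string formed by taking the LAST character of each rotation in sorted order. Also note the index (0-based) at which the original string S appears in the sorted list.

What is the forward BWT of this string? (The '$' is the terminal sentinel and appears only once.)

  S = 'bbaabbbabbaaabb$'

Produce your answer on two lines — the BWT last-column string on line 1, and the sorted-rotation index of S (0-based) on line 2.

Answer: bbabababbbbaa$ba
13

Derivation:
All 16 rotations (rotation i = S[i:]+S[:i]):
  rot[0] = bbaabbbabbaaabb$
  rot[1] = baabbbabbaaabb$b
  rot[2] = aabbbabbaaabb$bb
  rot[3] = abbbabbaaabb$bba
  rot[4] = bbbabbaaabb$bbaa
  rot[5] = bbabbaaabb$bbaab
  rot[6] = babbaaabb$bbaabb
  rot[7] = abbaaabb$bbaabbb
  rot[8] = bbaaabb$bbaabbba
  rot[9] = baaabb$bbaabbbab
  rot[10] = aaabb$bbaabbbabb
  rot[11] = aabb$bbaabbbabba
  rot[12] = abb$bbaabbbabbaa
  rot[13] = bb$bbaabbbabbaaa
  rot[14] = b$bbaabbbabbaaab
  rot[15] = $bbaabbbabbaaabb
Sorted (with $ < everything):
  sorted[0] = $bbaabbbabbaaabb  (last char: 'b')
  sorted[1] = aaabb$bbaabbbabb  (last char: 'b')
  sorted[2] = aabb$bbaabbbabba  (last char: 'a')
  sorted[3] = aabbbabbaaabb$bb  (last char: 'b')
  sorted[4] = abb$bbaabbbabbaa  (last char: 'a')
  sorted[5] = abbaaabb$bbaabbb  (last char: 'b')
  sorted[6] = abbbabbaaabb$bba  (last char: 'a')
  sorted[7] = b$bbaabbbabbaaab  (last char: 'b')
  sorted[8] = baaabb$bbaabbbab  (last char: 'b')
  sorted[9] = baabbbabbaaabb$b  (last char: 'b')
  sorted[10] = babbaaabb$bbaabb  (last char: 'b')
  sorted[11] = bb$bbaabbbabbaaa  (last char: 'a')
  sorted[12] = bbaaabb$bbaabbba  (last char: 'a')
  sorted[13] = bbaabbbabbaaabb$  (last char: '$')
  sorted[14] = bbabbaaabb$bbaab  (last char: 'b')
  sorted[15] = bbbabbaaabb$bbaa  (last char: 'a')
Last column: bbabababbbbaa$ba
Original string S is at sorted index 13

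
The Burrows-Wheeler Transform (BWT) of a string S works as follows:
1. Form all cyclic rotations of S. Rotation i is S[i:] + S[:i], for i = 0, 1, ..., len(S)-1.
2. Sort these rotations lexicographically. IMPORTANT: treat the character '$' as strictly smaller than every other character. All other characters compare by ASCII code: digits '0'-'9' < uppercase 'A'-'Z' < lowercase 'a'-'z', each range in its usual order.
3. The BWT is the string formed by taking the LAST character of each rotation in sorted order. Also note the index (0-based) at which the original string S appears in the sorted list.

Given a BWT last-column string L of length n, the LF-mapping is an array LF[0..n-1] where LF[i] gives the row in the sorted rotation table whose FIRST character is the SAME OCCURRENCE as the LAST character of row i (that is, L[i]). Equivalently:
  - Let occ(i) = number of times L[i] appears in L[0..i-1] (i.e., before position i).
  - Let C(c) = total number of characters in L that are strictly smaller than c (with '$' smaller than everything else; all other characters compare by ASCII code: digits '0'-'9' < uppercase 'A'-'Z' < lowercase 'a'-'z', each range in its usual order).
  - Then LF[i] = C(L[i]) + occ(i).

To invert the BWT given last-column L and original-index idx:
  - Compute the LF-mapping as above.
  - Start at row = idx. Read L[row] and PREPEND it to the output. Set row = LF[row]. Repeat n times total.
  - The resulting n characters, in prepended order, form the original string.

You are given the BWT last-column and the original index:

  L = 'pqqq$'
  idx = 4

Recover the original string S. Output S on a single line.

LF mapping: 1 2 3 4 0
Walk LF starting at row 4, prepending L[row]:
  step 1: row=4, L[4]='$', prepend. Next row=LF[4]=0
  step 2: row=0, L[0]='p', prepend. Next row=LF[0]=1
  step 3: row=1, L[1]='q', prepend. Next row=LF[1]=2
  step 4: row=2, L[2]='q', prepend. Next row=LF[2]=3
  step 5: row=3, L[3]='q', prepend. Next row=LF[3]=4
Reversed output: qqqp$

Answer: qqqp$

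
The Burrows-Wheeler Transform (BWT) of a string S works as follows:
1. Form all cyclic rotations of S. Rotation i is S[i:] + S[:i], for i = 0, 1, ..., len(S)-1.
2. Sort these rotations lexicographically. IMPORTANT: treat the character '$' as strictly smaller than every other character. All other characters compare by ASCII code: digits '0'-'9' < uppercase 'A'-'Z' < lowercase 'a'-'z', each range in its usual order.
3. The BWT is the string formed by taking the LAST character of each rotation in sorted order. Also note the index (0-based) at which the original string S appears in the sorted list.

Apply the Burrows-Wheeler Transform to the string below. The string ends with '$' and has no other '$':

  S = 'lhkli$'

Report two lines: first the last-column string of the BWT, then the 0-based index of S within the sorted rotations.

All 6 rotations (rotation i = S[i:]+S[:i]):
  rot[0] = lhkli$
  rot[1] = hkli$l
  rot[2] = kli$lh
  rot[3] = li$lhk
  rot[4] = i$lhkl
  rot[5] = $lhkli
Sorted (with $ < everything):
  sorted[0] = $lhkli  (last char: 'i')
  sorted[1] = hkli$l  (last char: 'l')
  sorted[2] = i$lhkl  (last char: 'l')
  sorted[3] = kli$lh  (last char: 'h')
  sorted[4] = lhkli$  (last char: '$')
  sorted[5] = li$lhk  (last char: 'k')
Last column: illh$k
Original string S is at sorted index 4

Answer: illh$k
4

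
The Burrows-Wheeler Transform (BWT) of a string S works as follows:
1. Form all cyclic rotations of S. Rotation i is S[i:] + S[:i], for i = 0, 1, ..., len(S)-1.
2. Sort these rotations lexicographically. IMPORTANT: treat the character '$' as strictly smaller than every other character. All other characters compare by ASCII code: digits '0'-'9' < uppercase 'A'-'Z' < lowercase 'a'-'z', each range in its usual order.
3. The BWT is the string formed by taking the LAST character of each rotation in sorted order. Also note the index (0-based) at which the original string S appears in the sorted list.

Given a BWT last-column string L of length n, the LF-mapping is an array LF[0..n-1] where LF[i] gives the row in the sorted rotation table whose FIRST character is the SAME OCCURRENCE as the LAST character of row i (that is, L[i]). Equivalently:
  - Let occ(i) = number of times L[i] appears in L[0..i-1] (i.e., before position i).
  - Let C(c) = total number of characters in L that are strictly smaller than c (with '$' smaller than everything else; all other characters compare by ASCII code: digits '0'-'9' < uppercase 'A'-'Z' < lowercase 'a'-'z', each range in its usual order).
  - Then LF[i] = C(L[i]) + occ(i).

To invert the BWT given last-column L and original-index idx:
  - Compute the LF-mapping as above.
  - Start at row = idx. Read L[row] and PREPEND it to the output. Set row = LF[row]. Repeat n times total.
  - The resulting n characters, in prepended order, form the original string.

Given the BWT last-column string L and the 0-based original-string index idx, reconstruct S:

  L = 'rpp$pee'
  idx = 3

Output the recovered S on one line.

LF mapping: 6 3 4 0 5 1 2
Walk LF starting at row 3, prepending L[row]:
  step 1: row=3, L[3]='$', prepend. Next row=LF[3]=0
  step 2: row=0, L[0]='r', prepend. Next row=LF[0]=6
  step 3: row=6, L[6]='e', prepend. Next row=LF[6]=2
  step 4: row=2, L[2]='p', prepend. Next row=LF[2]=4
  step 5: row=4, L[4]='p', prepend. Next row=LF[4]=5
  step 6: row=5, L[5]='e', prepend. Next row=LF[5]=1
  step 7: row=1, L[1]='p', prepend. Next row=LF[1]=3
Reversed output: pepper$

Answer: pepper$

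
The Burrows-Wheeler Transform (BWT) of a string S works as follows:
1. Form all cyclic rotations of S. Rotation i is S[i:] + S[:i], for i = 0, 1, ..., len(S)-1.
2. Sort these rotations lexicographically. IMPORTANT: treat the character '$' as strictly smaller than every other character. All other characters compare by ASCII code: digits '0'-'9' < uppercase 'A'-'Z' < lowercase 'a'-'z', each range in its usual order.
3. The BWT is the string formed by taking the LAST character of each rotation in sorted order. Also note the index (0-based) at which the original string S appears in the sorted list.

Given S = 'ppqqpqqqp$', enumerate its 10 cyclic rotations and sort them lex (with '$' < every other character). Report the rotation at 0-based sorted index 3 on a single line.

All 10 rotations (rotation i = S[i:]+S[:i]):
  rot[0] = ppqqpqqqp$
  rot[1] = pqqpqqqp$p
  rot[2] = qqpqqqp$pp
  rot[3] = qpqqqp$ppq
  rot[4] = pqqqp$ppqq
  rot[5] = qqqp$ppqqp
  rot[6] = qqp$ppqqpq
  rot[7] = qp$ppqqpqq
  rot[8] = p$ppqqpqqq
  rot[9] = $ppqqpqqqp
Sorted (with $ < everything):
  sorted[0] = $ppqqpqqqp
  sorted[1] = p$ppqqpqqq
  sorted[2] = ppqqpqqqp$
  sorted[3] = pqqpqqqp$p
  sorted[4] = pqqqp$ppqq
  sorted[5] = qp$ppqqpqq
  sorted[6] = qpqqqp$ppq
  sorted[7] = qqp$ppqqpq
  sorted[8] = qqpqqqp$pp
  sorted[9] = qqqp$ppqqp
sorted[3] = pqqpqqqp$p

Answer: pqqpqqqp$p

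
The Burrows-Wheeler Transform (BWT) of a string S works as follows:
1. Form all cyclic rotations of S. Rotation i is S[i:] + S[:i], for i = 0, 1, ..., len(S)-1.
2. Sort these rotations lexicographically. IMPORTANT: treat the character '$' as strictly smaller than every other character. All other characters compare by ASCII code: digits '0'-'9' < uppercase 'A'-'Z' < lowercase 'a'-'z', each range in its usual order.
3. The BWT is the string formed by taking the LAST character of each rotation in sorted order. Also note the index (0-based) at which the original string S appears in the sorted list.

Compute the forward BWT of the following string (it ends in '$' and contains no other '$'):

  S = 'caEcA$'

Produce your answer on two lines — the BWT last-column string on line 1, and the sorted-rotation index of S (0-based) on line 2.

All 6 rotations (rotation i = S[i:]+S[:i]):
  rot[0] = caEcA$
  rot[1] = aEcA$c
  rot[2] = EcA$ca
  rot[3] = cA$caE
  rot[4] = A$caEc
  rot[5] = $caEcA
Sorted (with $ < everything):
  sorted[0] = $caEcA  (last char: 'A')
  sorted[1] = A$caEc  (last char: 'c')
  sorted[2] = EcA$ca  (last char: 'a')
  sorted[3] = aEcA$c  (last char: 'c')
  sorted[4] = cA$caE  (last char: 'E')
  sorted[5] = caEcA$  (last char: '$')
Last column: AcacE$
Original string S is at sorted index 5

Answer: AcacE$
5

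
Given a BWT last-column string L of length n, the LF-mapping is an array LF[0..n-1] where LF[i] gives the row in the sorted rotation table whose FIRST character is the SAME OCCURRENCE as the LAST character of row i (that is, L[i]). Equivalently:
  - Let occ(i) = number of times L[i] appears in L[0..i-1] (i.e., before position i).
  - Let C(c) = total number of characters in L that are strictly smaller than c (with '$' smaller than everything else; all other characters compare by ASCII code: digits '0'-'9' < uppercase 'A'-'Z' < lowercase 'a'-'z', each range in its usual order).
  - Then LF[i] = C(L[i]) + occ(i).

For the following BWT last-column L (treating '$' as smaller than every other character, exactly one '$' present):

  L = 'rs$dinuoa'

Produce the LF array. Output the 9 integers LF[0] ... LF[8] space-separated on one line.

Answer: 6 7 0 2 3 4 8 5 1

Derivation:
Char counts: '$':1, 'a':1, 'd':1, 'i':1, 'n':1, 'o':1, 'r':1, 's':1, 'u':1
C (first-col start): C('$')=0, C('a')=1, C('d')=2, C('i')=3, C('n')=4, C('o')=5, C('r')=6, C('s')=7, C('u')=8
L[0]='r': occ=0, LF[0]=C('r')+0=6+0=6
L[1]='s': occ=0, LF[1]=C('s')+0=7+0=7
L[2]='$': occ=0, LF[2]=C('$')+0=0+0=0
L[3]='d': occ=0, LF[3]=C('d')+0=2+0=2
L[4]='i': occ=0, LF[4]=C('i')+0=3+0=3
L[5]='n': occ=0, LF[5]=C('n')+0=4+0=4
L[6]='u': occ=0, LF[6]=C('u')+0=8+0=8
L[7]='o': occ=0, LF[7]=C('o')+0=5+0=5
L[8]='a': occ=0, LF[8]=C('a')+0=1+0=1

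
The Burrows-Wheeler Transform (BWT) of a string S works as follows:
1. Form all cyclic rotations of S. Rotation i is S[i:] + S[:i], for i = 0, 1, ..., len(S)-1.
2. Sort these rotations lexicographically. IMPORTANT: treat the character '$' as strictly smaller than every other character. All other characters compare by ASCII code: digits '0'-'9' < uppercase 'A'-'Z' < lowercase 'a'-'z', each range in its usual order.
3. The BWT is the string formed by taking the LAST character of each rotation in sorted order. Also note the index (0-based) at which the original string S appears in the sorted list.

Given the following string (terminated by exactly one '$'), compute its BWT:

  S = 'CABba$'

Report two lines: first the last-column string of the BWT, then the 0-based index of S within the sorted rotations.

All 6 rotations (rotation i = S[i:]+S[:i]):
  rot[0] = CABba$
  rot[1] = ABba$C
  rot[2] = Bba$CA
  rot[3] = ba$CAB
  rot[4] = a$CABb
  rot[5] = $CABba
Sorted (with $ < everything):
  sorted[0] = $CABba  (last char: 'a')
  sorted[1] = ABba$C  (last char: 'C')
  sorted[2] = Bba$CA  (last char: 'A')
  sorted[3] = CABba$  (last char: '$')
  sorted[4] = a$CABb  (last char: 'b')
  sorted[5] = ba$CAB  (last char: 'B')
Last column: aCA$bB
Original string S is at sorted index 3

Answer: aCA$bB
3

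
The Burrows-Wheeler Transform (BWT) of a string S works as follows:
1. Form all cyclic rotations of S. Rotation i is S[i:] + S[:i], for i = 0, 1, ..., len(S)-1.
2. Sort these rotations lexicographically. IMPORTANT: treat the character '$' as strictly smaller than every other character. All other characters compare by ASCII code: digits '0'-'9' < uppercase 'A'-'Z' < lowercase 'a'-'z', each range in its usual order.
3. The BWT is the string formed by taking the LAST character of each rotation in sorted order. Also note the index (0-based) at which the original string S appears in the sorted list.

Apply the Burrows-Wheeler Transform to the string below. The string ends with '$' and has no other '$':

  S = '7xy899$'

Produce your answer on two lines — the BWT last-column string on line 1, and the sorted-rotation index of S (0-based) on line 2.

All 7 rotations (rotation i = S[i:]+S[:i]):
  rot[0] = 7xy899$
  rot[1] = xy899$7
  rot[2] = y899$7x
  rot[3] = 899$7xy
  rot[4] = 99$7xy8
  rot[5] = 9$7xy89
  rot[6] = $7xy899
Sorted (with $ < everything):
  sorted[0] = $7xy899  (last char: '9')
  sorted[1] = 7xy899$  (last char: '$')
  sorted[2] = 899$7xy  (last char: 'y')
  sorted[3] = 9$7xy89  (last char: '9')
  sorted[4] = 99$7xy8  (last char: '8')
  sorted[5] = xy899$7  (last char: '7')
  sorted[6] = y899$7x  (last char: 'x')
Last column: 9$y987x
Original string S is at sorted index 1

Answer: 9$y987x
1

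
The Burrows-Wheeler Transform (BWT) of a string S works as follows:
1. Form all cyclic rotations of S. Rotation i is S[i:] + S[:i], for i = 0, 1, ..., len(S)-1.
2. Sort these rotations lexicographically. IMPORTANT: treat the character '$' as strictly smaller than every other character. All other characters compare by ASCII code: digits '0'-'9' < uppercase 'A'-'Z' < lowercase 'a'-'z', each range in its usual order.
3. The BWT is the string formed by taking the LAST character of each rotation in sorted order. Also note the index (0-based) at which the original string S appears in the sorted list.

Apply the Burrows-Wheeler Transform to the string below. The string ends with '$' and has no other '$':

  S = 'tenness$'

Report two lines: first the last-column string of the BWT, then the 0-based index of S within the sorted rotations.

All 8 rotations (rotation i = S[i:]+S[:i]):
  rot[0] = tenness$
  rot[1] = enness$t
  rot[2] = nness$te
  rot[3] = ness$ten
  rot[4] = ess$tenn
  rot[5] = ss$tenne
  rot[6] = s$tennes
  rot[7] = $tenness
Sorted (with $ < everything):
  sorted[0] = $tenness  (last char: 's')
  sorted[1] = enness$t  (last char: 't')
  sorted[2] = ess$tenn  (last char: 'n')
  sorted[3] = ness$ten  (last char: 'n')
  sorted[4] = nness$te  (last char: 'e')
  sorted[5] = s$tennes  (last char: 's')
  sorted[6] = ss$tenne  (last char: 'e')
  sorted[7] = tenness$  (last char: '$')
Last column: stnnese$
Original string S is at sorted index 7

Answer: stnnese$
7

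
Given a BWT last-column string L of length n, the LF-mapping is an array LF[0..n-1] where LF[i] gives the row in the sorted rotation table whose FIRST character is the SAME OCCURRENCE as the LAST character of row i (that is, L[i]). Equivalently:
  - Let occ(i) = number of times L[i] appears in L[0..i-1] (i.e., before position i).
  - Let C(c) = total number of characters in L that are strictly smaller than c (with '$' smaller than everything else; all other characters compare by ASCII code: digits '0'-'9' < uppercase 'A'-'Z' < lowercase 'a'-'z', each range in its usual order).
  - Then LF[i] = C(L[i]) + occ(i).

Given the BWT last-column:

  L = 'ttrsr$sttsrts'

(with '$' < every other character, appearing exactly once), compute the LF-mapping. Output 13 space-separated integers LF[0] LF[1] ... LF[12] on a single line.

Answer: 8 9 1 4 2 0 5 10 11 6 3 12 7

Derivation:
Char counts: '$':1, 'r':3, 's':4, 't':5
C (first-col start): C('$')=0, C('r')=1, C('s')=4, C('t')=8
L[0]='t': occ=0, LF[0]=C('t')+0=8+0=8
L[1]='t': occ=1, LF[1]=C('t')+1=8+1=9
L[2]='r': occ=0, LF[2]=C('r')+0=1+0=1
L[3]='s': occ=0, LF[3]=C('s')+0=4+0=4
L[4]='r': occ=1, LF[4]=C('r')+1=1+1=2
L[5]='$': occ=0, LF[5]=C('$')+0=0+0=0
L[6]='s': occ=1, LF[6]=C('s')+1=4+1=5
L[7]='t': occ=2, LF[7]=C('t')+2=8+2=10
L[8]='t': occ=3, LF[8]=C('t')+3=8+3=11
L[9]='s': occ=2, LF[9]=C('s')+2=4+2=6
L[10]='r': occ=2, LF[10]=C('r')+2=1+2=3
L[11]='t': occ=4, LF[11]=C('t')+4=8+4=12
L[12]='s': occ=3, LF[12]=C('s')+3=4+3=7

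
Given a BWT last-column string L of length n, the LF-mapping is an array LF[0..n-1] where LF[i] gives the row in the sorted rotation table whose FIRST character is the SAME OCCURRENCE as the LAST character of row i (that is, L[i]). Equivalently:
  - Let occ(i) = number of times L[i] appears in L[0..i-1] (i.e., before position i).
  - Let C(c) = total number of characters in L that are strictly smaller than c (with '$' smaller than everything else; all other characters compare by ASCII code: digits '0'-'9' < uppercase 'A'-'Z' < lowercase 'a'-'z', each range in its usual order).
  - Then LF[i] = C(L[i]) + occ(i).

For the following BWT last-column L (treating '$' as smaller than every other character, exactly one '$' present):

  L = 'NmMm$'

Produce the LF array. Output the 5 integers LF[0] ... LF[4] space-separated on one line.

Answer: 2 3 1 4 0

Derivation:
Char counts: '$':1, 'M':1, 'N':1, 'm':2
C (first-col start): C('$')=0, C('M')=1, C('N')=2, C('m')=3
L[0]='N': occ=0, LF[0]=C('N')+0=2+0=2
L[1]='m': occ=0, LF[1]=C('m')+0=3+0=3
L[2]='M': occ=0, LF[2]=C('M')+0=1+0=1
L[3]='m': occ=1, LF[3]=C('m')+1=3+1=4
L[4]='$': occ=0, LF[4]=C('$')+0=0+0=0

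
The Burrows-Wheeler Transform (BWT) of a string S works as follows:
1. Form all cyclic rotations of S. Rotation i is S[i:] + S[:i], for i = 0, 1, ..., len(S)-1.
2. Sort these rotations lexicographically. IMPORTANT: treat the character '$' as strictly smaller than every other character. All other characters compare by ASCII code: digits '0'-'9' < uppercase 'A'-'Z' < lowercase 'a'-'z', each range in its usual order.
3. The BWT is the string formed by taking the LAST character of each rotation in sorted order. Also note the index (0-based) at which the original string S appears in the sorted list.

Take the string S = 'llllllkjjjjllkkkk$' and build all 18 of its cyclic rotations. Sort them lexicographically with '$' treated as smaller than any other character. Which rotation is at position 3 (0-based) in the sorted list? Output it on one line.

Answer: jjllkkkk$llllllkjj

Derivation:
All 18 rotations (rotation i = S[i:]+S[:i]):
  rot[0] = llllllkjjjjllkkkk$
  rot[1] = lllllkjjjjllkkkk$l
  rot[2] = llllkjjjjllkkkk$ll
  rot[3] = lllkjjjjllkkkk$lll
  rot[4] = llkjjjjllkkkk$llll
  rot[5] = lkjjjjllkkkk$lllll
  rot[6] = kjjjjllkkkk$llllll
  rot[7] = jjjjllkkkk$llllllk
  rot[8] = jjjllkkkk$llllllkj
  rot[9] = jjllkkkk$llllllkjj
  rot[10] = jllkkkk$llllllkjjj
  rot[11] = llkkkk$llllllkjjjj
  rot[12] = lkkkk$llllllkjjjjl
  rot[13] = kkkk$llllllkjjjjll
  rot[14] = kkk$llllllkjjjjllk
  rot[15] = kk$llllllkjjjjllkk
  rot[16] = k$llllllkjjjjllkkk
  rot[17] = $llllllkjjjjllkkkk
Sorted (with $ < everything):
  sorted[0] = $llllllkjjjjllkkkk
  sorted[1] = jjjjllkkkk$llllllk
  sorted[2] = jjjllkkkk$llllllkj
  sorted[3] = jjllkkkk$llllllkjj
  sorted[4] = jllkkkk$llllllkjjj
  sorted[5] = k$llllllkjjjjllkkk
  sorted[6] = kjjjjllkkkk$llllll
  sorted[7] = kk$llllllkjjjjllkk
  sorted[8] = kkk$llllllkjjjjllk
  sorted[9] = kkkk$llllllkjjjjll
  sorted[10] = lkjjjjllkkkk$lllll
  sorted[11] = lkkkk$llllllkjjjjl
  sorted[12] = llkjjjjllkkkk$llll
  sorted[13] = llkkkk$llllllkjjjj
  sorted[14] = lllkjjjjllkkkk$lll
  sorted[15] = llllkjjjjllkkkk$ll
  sorted[16] = lllllkjjjjllkkkk$l
  sorted[17] = llllllkjjjjllkkkk$
sorted[3] = jjllkkkk$llllllkjj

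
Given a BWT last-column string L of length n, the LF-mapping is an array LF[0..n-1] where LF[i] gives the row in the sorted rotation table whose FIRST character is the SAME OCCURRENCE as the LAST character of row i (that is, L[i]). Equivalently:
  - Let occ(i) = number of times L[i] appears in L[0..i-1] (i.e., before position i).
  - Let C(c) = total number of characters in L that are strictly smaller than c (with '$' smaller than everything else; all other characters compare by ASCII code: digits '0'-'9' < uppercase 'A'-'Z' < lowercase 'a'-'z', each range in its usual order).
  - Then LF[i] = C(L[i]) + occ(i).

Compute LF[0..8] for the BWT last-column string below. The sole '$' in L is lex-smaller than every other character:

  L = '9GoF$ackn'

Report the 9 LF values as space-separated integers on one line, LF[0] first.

Char counts: '$':1, '9':1, 'F':1, 'G':1, 'a':1, 'c':1, 'k':1, 'n':1, 'o':1
C (first-col start): C('$')=0, C('9')=1, C('F')=2, C('G')=3, C('a')=4, C('c')=5, C('k')=6, C('n')=7, C('o')=8
L[0]='9': occ=0, LF[0]=C('9')+0=1+0=1
L[1]='G': occ=0, LF[1]=C('G')+0=3+0=3
L[2]='o': occ=0, LF[2]=C('o')+0=8+0=8
L[3]='F': occ=0, LF[3]=C('F')+0=2+0=2
L[4]='$': occ=0, LF[4]=C('$')+0=0+0=0
L[5]='a': occ=0, LF[5]=C('a')+0=4+0=4
L[6]='c': occ=0, LF[6]=C('c')+0=5+0=5
L[7]='k': occ=0, LF[7]=C('k')+0=6+0=6
L[8]='n': occ=0, LF[8]=C('n')+0=7+0=7

Answer: 1 3 8 2 0 4 5 6 7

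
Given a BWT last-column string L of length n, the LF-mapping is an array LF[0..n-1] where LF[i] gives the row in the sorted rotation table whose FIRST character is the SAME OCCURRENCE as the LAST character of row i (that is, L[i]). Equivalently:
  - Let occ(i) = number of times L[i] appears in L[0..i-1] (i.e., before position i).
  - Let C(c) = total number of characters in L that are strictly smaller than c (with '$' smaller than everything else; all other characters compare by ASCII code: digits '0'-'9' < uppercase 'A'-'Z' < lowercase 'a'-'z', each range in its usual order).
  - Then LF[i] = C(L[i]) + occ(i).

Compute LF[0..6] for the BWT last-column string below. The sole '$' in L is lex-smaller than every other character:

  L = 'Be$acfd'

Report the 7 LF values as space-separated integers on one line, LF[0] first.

Char counts: '$':1, 'B':1, 'a':1, 'c':1, 'd':1, 'e':1, 'f':1
C (first-col start): C('$')=0, C('B')=1, C('a')=2, C('c')=3, C('d')=4, C('e')=5, C('f')=6
L[0]='B': occ=0, LF[0]=C('B')+0=1+0=1
L[1]='e': occ=0, LF[1]=C('e')+0=5+0=5
L[2]='$': occ=0, LF[2]=C('$')+0=0+0=0
L[3]='a': occ=0, LF[3]=C('a')+0=2+0=2
L[4]='c': occ=0, LF[4]=C('c')+0=3+0=3
L[5]='f': occ=0, LF[5]=C('f')+0=6+0=6
L[6]='d': occ=0, LF[6]=C('d')+0=4+0=4

Answer: 1 5 0 2 3 6 4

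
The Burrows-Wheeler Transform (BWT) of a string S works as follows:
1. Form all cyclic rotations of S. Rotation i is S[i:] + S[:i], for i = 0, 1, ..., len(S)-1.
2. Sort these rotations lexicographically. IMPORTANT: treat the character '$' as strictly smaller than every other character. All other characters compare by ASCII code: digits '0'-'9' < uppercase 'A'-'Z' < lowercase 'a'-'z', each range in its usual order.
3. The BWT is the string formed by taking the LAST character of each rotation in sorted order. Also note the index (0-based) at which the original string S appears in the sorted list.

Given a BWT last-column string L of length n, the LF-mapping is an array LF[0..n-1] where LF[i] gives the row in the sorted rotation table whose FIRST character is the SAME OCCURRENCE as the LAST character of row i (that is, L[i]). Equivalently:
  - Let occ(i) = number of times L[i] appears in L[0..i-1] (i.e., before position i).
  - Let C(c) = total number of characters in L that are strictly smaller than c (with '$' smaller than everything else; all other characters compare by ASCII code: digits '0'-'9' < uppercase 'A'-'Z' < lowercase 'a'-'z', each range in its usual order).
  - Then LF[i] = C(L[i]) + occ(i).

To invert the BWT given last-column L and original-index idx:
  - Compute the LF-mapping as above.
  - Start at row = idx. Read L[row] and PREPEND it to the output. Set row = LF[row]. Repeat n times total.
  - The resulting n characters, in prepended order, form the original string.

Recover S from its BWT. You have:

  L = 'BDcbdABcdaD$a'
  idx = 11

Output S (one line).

LF mapping: 2 4 9 8 11 1 3 10 12 6 5 0 7
Walk LF starting at row 11, prepending L[row]:
  step 1: row=11, L[11]='$', prepend. Next row=LF[11]=0
  step 2: row=0, L[0]='B', prepend. Next row=LF[0]=2
  step 3: row=2, L[2]='c', prepend. Next row=LF[2]=9
  step 4: row=9, L[9]='a', prepend. Next row=LF[9]=6
  step 5: row=6, L[6]='B', prepend. Next row=LF[6]=3
  step 6: row=3, L[3]='b', prepend. Next row=LF[3]=8
  step 7: row=8, L[8]='d', prepend. Next row=LF[8]=12
  step 8: row=12, L[12]='a', prepend. Next row=LF[12]=7
  step 9: row=7, L[7]='c', prepend. Next row=LF[7]=10
  step 10: row=10, L[10]='D', prepend. Next row=LF[10]=5
  step 11: row=5, L[5]='A', prepend. Next row=LF[5]=1
  step 12: row=1, L[1]='D', prepend. Next row=LF[1]=4
  step 13: row=4, L[4]='d', prepend. Next row=LF[4]=11
Reversed output: dDADcadbBacB$

Answer: dDADcadbBacB$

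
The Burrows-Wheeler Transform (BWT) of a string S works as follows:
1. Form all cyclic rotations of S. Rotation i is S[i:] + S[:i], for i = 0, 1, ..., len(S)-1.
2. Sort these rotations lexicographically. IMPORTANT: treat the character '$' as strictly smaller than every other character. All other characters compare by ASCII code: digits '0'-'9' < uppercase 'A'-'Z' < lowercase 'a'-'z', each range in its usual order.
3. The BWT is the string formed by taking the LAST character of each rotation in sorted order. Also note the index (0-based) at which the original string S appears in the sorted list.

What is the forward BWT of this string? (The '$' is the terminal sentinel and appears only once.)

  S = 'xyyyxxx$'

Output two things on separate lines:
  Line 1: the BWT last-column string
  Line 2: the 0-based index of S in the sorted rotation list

Answer: xxxy$yyx
4

Derivation:
All 8 rotations (rotation i = S[i:]+S[:i]):
  rot[0] = xyyyxxx$
  rot[1] = yyyxxx$x
  rot[2] = yyxxx$xy
  rot[3] = yxxx$xyy
  rot[4] = xxx$xyyy
  rot[5] = xx$xyyyx
  rot[6] = x$xyyyxx
  rot[7] = $xyyyxxx
Sorted (with $ < everything):
  sorted[0] = $xyyyxxx  (last char: 'x')
  sorted[1] = x$xyyyxx  (last char: 'x')
  sorted[2] = xx$xyyyx  (last char: 'x')
  sorted[3] = xxx$xyyy  (last char: 'y')
  sorted[4] = xyyyxxx$  (last char: '$')
  sorted[5] = yxxx$xyy  (last char: 'y')
  sorted[6] = yyxxx$xy  (last char: 'y')
  sorted[7] = yyyxxx$x  (last char: 'x')
Last column: xxxy$yyx
Original string S is at sorted index 4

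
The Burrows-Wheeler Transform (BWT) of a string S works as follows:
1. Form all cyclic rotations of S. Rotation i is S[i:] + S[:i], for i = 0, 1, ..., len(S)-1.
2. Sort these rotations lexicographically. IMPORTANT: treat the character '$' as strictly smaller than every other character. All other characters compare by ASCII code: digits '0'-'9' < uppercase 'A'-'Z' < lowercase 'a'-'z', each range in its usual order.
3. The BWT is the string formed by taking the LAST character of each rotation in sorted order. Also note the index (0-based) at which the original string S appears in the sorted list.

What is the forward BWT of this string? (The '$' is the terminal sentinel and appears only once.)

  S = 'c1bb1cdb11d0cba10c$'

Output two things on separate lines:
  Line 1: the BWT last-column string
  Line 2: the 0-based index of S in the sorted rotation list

Answer: c1dabcb1bdbc10$011c
14

Derivation:
All 19 rotations (rotation i = S[i:]+S[:i]):
  rot[0] = c1bb1cdb11d0cba10c$
  rot[1] = 1bb1cdb11d0cba10c$c
  rot[2] = bb1cdb11d0cba10c$c1
  rot[3] = b1cdb11d0cba10c$c1b
  rot[4] = 1cdb11d0cba10c$c1bb
  rot[5] = cdb11d0cba10c$c1bb1
  rot[6] = db11d0cba10c$c1bb1c
  rot[7] = b11d0cba10c$c1bb1cd
  rot[8] = 11d0cba10c$c1bb1cdb
  rot[9] = 1d0cba10c$c1bb1cdb1
  rot[10] = d0cba10c$c1bb1cdb11
  rot[11] = 0cba10c$c1bb1cdb11d
  rot[12] = cba10c$c1bb1cdb11d0
  rot[13] = ba10c$c1bb1cdb11d0c
  rot[14] = a10c$c1bb1cdb11d0cb
  rot[15] = 10c$c1bb1cdb11d0cba
  rot[16] = 0c$c1bb1cdb11d0cba1
  rot[17] = c$c1bb1cdb11d0cba10
  rot[18] = $c1bb1cdb11d0cba10c
Sorted (with $ < everything):
  sorted[0] = $c1bb1cdb11d0cba10c  (last char: 'c')
  sorted[1] = 0c$c1bb1cdb11d0cba1  (last char: '1')
  sorted[2] = 0cba10c$c1bb1cdb11d  (last char: 'd')
  sorted[3] = 10c$c1bb1cdb11d0cba  (last char: 'a')
  sorted[4] = 11d0cba10c$c1bb1cdb  (last char: 'b')
  sorted[5] = 1bb1cdb11d0cba10c$c  (last char: 'c')
  sorted[6] = 1cdb11d0cba10c$c1bb  (last char: 'b')
  sorted[7] = 1d0cba10c$c1bb1cdb1  (last char: '1')
  sorted[8] = a10c$c1bb1cdb11d0cb  (last char: 'b')
  sorted[9] = b11d0cba10c$c1bb1cd  (last char: 'd')
  sorted[10] = b1cdb11d0cba10c$c1b  (last char: 'b')
  sorted[11] = ba10c$c1bb1cdb11d0c  (last char: 'c')
  sorted[12] = bb1cdb11d0cba10c$c1  (last char: '1')
  sorted[13] = c$c1bb1cdb11d0cba10  (last char: '0')
  sorted[14] = c1bb1cdb11d0cba10c$  (last char: '$')
  sorted[15] = cba10c$c1bb1cdb11d0  (last char: '0')
  sorted[16] = cdb11d0cba10c$c1bb1  (last char: '1')
  sorted[17] = d0cba10c$c1bb1cdb11  (last char: '1')
  sorted[18] = db11d0cba10c$c1bb1c  (last char: 'c')
Last column: c1dabcb1bdbc10$011c
Original string S is at sorted index 14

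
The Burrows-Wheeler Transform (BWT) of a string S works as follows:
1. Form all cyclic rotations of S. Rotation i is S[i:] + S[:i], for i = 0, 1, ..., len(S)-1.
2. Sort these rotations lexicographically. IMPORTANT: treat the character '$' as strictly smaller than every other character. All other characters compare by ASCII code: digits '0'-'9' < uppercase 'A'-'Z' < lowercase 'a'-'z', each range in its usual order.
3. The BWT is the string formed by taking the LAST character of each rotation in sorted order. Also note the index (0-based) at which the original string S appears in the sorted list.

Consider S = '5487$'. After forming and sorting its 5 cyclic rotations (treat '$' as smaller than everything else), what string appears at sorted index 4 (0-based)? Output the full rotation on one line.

All 5 rotations (rotation i = S[i:]+S[:i]):
  rot[0] = 5487$
  rot[1] = 487$5
  rot[2] = 87$54
  rot[3] = 7$548
  rot[4] = $5487
Sorted (with $ < everything):
  sorted[0] = $5487
  sorted[1] = 487$5
  sorted[2] = 5487$
  sorted[3] = 7$548
  sorted[4] = 87$54
sorted[4] = 87$54

Answer: 87$54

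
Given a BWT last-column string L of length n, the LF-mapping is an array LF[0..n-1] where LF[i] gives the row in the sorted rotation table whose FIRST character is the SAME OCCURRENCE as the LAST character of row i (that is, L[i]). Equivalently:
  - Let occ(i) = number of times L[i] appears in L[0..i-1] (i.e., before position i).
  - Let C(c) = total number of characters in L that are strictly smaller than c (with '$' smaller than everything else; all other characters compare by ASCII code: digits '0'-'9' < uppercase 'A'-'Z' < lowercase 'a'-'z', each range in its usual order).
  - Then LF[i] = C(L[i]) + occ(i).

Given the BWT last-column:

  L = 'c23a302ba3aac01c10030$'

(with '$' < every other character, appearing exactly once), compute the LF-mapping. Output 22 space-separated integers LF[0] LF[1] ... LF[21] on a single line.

Char counts: '$':1, '0':5, '1':2, '2':2, '3':4, 'a':4, 'b':1, 'c':3
C (first-col start): C('$')=0, C('0')=1, C('1')=6, C('2')=8, C('3')=10, C('a')=14, C('b')=18, C('c')=19
L[0]='c': occ=0, LF[0]=C('c')+0=19+0=19
L[1]='2': occ=0, LF[1]=C('2')+0=8+0=8
L[2]='3': occ=0, LF[2]=C('3')+0=10+0=10
L[3]='a': occ=0, LF[3]=C('a')+0=14+0=14
L[4]='3': occ=1, LF[4]=C('3')+1=10+1=11
L[5]='0': occ=0, LF[5]=C('0')+0=1+0=1
L[6]='2': occ=1, LF[6]=C('2')+1=8+1=9
L[7]='b': occ=0, LF[7]=C('b')+0=18+0=18
L[8]='a': occ=1, LF[8]=C('a')+1=14+1=15
L[9]='3': occ=2, LF[9]=C('3')+2=10+2=12
L[10]='a': occ=2, LF[10]=C('a')+2=14+2=16
L[11]='a': occ=3, LF[11]=C('a')+3=14+3=17
L[12]='c': occ=1, LF[12]=C('c')+1=19+1=20
L[13]='0': occ=1, LF[13]=C('0')+1=1+1=2
L[14]='1': occ=0, LF[14]=C('1')+0=6+0=6
L[15]='c': occ=2, LF[15]=C('c')+2=19+2=21
L[16]='1': occ=1, LF[16]=C('1')+1=6+1=7
L[17]='0': occ=2, LF[17]=C('0')+2=1+2=3
L[18]='0': occ=3, LF[18]=C('0')+3=1+3=4
L[19]='3': occ=3, LF[19]=C('3')+3=10+3=13
L[20]='0': occ=4, LF[20]=C('0')+4=1+4=5
L[21]='$': occ=0, LF[21]=C('$')+0=0+0=0

Answer: 19 8 10 14 11 1 9 18 15 12 16 17 20 2 6 21 7 3 4 13 5 0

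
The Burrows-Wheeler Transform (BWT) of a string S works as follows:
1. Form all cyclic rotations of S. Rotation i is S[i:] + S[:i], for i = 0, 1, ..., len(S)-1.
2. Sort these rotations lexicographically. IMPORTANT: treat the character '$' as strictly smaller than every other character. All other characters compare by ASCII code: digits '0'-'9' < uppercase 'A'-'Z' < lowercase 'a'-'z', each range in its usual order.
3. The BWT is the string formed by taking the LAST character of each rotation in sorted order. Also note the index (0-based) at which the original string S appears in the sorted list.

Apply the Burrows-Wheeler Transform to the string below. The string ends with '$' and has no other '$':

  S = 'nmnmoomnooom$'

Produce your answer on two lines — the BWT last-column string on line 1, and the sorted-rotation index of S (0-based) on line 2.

Answer: monon$mmooomn
5

Derivation:
All 13 rotations (rotation i = S[i:]+S[:i]):
  rot[0] = nmnmoomnooom$
  rot[1] = mnmoomnooom$n
  rot[2] = nmoomnooom$nm
  rot[3] = moomnooom$nmn
  rot[4] = oomnooom$nmnm
  rot[5] = omnooom$nmnmo
  rot[6] = mnooom$nmnmoo
  rot[7] = nooom$nmnmoom
  rot[8] = ooom$nmnmoomn
  rot[9] = oom$nmnmoomno
  rot[10] = om$nmnmoomnoo
  rot[11] = m$nmnmoomnooo
  rot[12] = $nmnmoomnooom
Sorted (with $ < everything):
  sorted[0] = $nmnmoomnooom  (last char: 'm')
  sorted[1] = m$nmnmoomnooo  (last char: 'o')
  sorted[2] = mnmoomnooom$n  (last char: 'n')
  sorted[3] = mnooom$nmnmoo  (last char: 'o')
  sorted[4] = moomnooom$nmn  (last char: 'n')
  sorted[5] = nmnmoomnooom$  (last char: '$')
  sorted[6] = nmoomnooom$nm  (last char: 'm')
  sorted[7] = nooom$nmnmoom  (last char: 'm')
  sorted[8] = om$nmnmoomnoo  (last char: 'o')
  sorted[9] = omnooom$nmnmo  (last char: 'o')
  sorted[10] = oom$nmnmoomno  (last char: 'o')
  sorted[11] = oomnooom$nmnm  (last char: 'm')
  sorted[12] = ooom$nmnmoomn  (last char: 'n')
Last column: monon$mmooomn
Original string S is at sorted index 5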